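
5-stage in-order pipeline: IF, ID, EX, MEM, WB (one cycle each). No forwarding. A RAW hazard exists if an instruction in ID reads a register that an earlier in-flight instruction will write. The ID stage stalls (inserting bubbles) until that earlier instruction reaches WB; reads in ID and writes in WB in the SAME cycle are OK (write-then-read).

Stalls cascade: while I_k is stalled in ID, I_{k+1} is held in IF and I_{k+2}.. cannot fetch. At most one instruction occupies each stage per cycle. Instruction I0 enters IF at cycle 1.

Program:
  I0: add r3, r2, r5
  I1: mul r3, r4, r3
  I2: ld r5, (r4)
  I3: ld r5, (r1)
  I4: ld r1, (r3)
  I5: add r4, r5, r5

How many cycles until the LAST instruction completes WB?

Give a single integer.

I0 add r3 <- r2,r5: IF@1 ID@2 stall=0 (-) EX@3 MEM@4 WB@5
I1 mul r3 <- r4,r3: IF@2 ID@3 stall=2 (RAW on I0.r3 (WB@5)) EX@6 MEM@7 WB@8
I2 ld r5 <- r4: IF@3 ID@6 stall=0 (-) EX@7 MEM@8 WB@9
I3 ld r5 <- r1: IF@6 ID@7 stall=0 (-) EX@8 MEM@9 WB@10
I4 ld r1 <- r3: IF@7 ID@8 stall=0 (-) EX@9 MEM@10 WB@11
I5 add r4 <- r5,r5: IF@8 ID@9 stall=1 (RAW on I3.r5 (WB@10)) EX@11 MEM@12 WB@13

Answer: 13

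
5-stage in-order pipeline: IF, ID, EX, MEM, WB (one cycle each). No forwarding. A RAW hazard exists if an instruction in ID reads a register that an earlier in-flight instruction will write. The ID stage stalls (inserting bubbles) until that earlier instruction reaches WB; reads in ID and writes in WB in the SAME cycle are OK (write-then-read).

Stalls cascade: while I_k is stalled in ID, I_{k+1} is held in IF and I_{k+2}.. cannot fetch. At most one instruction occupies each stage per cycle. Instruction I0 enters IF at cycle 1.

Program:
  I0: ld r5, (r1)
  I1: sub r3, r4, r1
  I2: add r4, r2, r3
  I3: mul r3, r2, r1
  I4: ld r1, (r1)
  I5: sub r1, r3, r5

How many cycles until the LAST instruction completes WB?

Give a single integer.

I0 ld r5 <- r1: IF@1 ID@2 stall=0 (-) EX@3 MEM@4 WB@5
I1 sub r3 <- r4,r1: IF@2 ID@3 stall=0 (-) EX@4 MEM@5 WB@6
I2 add r4 <- r2,r3: IF@3 ID@4 stall=2 (RAW on I1.r3 (WB@6)) EX@7 MEM@8 WB@9
I3 mul r3 <- r2,r1: IF@4 ID@7 stall=0 (-) EX@8 MEM@9 WB@10
I4 ld r1 <- r1: IF@7 ID@8 stall=0 (-) EX@9 MEM@10 WB@11
I5 sub r1 <- r3,r5: IF@8 ID@9 stall=1 (RAW on I3.r3 (WB@10)) EX@11 MEM@12 WB@13

Answer: 13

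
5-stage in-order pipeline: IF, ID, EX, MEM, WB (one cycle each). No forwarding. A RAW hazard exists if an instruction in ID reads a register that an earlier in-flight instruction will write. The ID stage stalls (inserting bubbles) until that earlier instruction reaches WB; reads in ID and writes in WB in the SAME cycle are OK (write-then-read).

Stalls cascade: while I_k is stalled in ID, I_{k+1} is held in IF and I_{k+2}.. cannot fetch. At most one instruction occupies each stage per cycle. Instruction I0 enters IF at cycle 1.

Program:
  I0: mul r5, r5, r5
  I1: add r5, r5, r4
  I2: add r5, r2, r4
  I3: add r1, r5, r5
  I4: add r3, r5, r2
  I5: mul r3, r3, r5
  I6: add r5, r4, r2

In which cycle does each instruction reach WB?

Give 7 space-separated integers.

Answer: 5 8 9 12 13 16 17

Derivation:
I0 mul r5 <- r5,r5: IF@1 ID@2 stall=0 (-) EX@3 MEM@4 WB@5
I1 add r5 <- r5,r4: IF@2 ID@3 stall=2 (RAW on I0.r5 (WB@5)) EX@6 MEM@7 WB@8
I2 add r5 <- r2,r4: IF@3 ID@6 stall=0 (-) EX@7 MEM@8 WB@9
I3 add r1 <- r5,r5: IF@6 ID@7 stall=2 (RAW on I2.r5 (WB@9)) EX@10 MEM@11 WB@12
I4 add r3 <- r5,r2: IF@7 ID@10 stall=0 (-) EX@11 MEM@12 WB@13
I5 mul r3 <- r3,r5: IF@10 ID@11 stall=2 (RAW on I4.r3 (WB@13)) EX@14 MEM@15 WB@16
I6 add r5 <- r4,r2: IF@11 ID@14 stall=0 (-) EX@15 MEM@16 WB@17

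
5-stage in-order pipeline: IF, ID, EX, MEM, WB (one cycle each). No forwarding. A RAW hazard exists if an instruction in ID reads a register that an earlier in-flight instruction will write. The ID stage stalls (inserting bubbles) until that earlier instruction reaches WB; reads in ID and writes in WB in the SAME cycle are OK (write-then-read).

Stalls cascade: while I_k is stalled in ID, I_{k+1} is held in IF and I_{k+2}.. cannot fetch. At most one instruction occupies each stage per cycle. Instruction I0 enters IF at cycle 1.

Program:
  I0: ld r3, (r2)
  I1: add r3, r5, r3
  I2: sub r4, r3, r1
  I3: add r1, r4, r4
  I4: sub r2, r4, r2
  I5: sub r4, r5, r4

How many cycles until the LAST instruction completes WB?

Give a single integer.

I0 ld r3 <- r2: IF@1 ID@2 stall=0 (-) EX@3 MEM@4 WB@5
I1 add r3 <- r5,r3: IF@2 ID@3 stall=2 (RAW on I0.r3 (WB@5)) EX@6 MEM@7 WB@8
I2 sub r4 <- r3,r1: IF@3 ID@6 stall=2 (RAW on I1.r3 (WB@8)) EX@9 MEM@10 WB@11
I3 add r1 <- r4,r4: IF@6 ID@9 stall=2 (RAW on I2.r4 (WB@11)) EX@12 MEM@13 WB@14
I4 sub r2 <- r4,r2: IF@9 ID@12 stall=0 (-) EX@13 MEM@14 WB@15
I5 sub r4 <- r5,r4: IF@12 ID@13 stall=0 (-) EX@14 MEM@15 WB@16

Answer: 16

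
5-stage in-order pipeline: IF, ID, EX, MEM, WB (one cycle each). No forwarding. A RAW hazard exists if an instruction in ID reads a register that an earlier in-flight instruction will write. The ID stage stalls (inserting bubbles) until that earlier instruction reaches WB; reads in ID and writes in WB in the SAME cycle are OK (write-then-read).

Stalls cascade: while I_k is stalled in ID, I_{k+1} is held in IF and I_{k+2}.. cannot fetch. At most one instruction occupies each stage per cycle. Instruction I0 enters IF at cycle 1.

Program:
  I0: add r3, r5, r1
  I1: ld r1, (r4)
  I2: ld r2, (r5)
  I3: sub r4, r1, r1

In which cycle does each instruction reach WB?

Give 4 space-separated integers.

I0 add r3 <- r5,r1: IF@1 ID@2 stall=0 (-) EX@3 MEM@4 WB@5
I1 ld r1 <- r4: IF@2 ID@3 stall=0 (-) EX@4 MEM@5 WB@6
I2 ld r2 <- r5: IF@3 ID@4 stall=0 (-) EX@5 MEM@6 WB@7
I3 sub r4 <- r1,r1: IF@4 ID@5 stall=1 (RAW on I1.r1 (WB@6)) EX@7 MEM@8 WB@9

Answer: 5 6 7 9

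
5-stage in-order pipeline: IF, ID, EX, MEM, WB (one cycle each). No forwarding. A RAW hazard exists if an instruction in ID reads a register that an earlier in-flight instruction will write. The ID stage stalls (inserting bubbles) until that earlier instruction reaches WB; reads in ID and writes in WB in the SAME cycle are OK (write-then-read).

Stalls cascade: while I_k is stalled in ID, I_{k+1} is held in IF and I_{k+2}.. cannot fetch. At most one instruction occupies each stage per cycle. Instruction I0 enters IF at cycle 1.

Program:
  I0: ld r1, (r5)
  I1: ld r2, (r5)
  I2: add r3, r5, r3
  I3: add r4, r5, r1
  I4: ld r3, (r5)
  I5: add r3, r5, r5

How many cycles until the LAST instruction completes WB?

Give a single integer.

Answer: 10

Derivation:
I0 ld r1 <- r5: IF@1 ID@2 stall=0 (-) EX@3 MEM@4 WB@5
I1 ld r2 <- r5: IF@2 ID@3 stall=0 (-) EX@4 MEM@5 WB@6
I2 add r3 <- r5,r3: IF@3 ID@4 stall=0 (-) EX@5 MEM@6 WB@7
I3 add r4 <- r5,r1: IF@4 ID@5 stall=0 (-) EX@6 MEM@7 WB@8
I4 ld r3 <- r5: IF@5 ID@6 stall=0 (-) EX@7 MEM@8 WB@9
I5 add r3 <- r5,r5: IF@6 ID@7 stall=0 (-) EX@8 MEM@9 WB@10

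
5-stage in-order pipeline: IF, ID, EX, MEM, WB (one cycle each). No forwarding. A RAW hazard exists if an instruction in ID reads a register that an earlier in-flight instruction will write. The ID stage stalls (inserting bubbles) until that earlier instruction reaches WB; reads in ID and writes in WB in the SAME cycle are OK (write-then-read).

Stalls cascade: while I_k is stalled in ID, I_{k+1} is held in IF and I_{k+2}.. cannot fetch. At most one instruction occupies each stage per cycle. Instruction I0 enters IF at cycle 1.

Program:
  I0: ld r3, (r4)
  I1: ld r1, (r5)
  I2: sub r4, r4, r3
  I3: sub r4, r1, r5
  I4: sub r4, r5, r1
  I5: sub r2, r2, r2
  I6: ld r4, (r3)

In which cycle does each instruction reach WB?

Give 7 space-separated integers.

Answer: 5 6 8 9 10 11 12

Derivation:
I0 ld r3 <- r4: IF@1 ID@2 stall=0 (-) EX@3 MEM@4 WB@5
I1 ld r1 <- r5: IF@2 ID@3 stall=0 (-) EX@4 MEM@5 WB@6
I2 sub r4 <- r4,r3: IF@3 ID@4 stall=1 (RAW on I0.r3 (WB@5)) EX@6 MEM@7 WB@8
I3 sub r4 <- r1,r5: IF@4 ID@6 stall=0 (-) EX@7 MEM@8 WB@9
I4 sub r4 <- r5,r1: IF@6 ID@7 stall=0 (-) EX@8 MEM@9 WB@10
I5 sub r2 <- r2,r2: IF@7 ID@8 stall=0 (-) EX@9 MEM@10 WB@11
I6 ld r4 <- r3: IF@8 ID@9 stall=0 (-) EX@10 MEM@11 WB@12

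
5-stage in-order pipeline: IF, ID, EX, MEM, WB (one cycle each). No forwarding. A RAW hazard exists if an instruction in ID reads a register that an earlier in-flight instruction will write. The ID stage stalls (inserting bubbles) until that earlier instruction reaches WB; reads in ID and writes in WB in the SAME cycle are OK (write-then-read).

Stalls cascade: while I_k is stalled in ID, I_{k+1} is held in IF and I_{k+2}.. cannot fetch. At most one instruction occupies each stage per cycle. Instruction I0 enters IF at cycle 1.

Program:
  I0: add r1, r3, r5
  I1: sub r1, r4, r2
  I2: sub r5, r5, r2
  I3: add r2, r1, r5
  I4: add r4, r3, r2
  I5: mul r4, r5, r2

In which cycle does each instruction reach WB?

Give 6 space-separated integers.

I0 add r1 <- r3,r5: IF@1 ID@2 stall=0 (-) EX@3 MEM@4 WB@5
I1 sub r1 <- r4,r2: IF@2 ID@3 stall=0 (-) EX@4 MEM@5 WB@6
I2 sub r5 <- r5,r2: IF@3 ID@4 stall=0 (-) EX@5 MEM@6 WB@7
I3 add r2 <- r1,r5: IF@4 ID@5 stall=2 (RAW on I2.r5 (WB@7)) EX@8 MEM@9 WB@10
I4 add r4 <- r3,r2: IF@5 ID@8 stall=2 (RAW on I3.r2 (WB@10)) EX@11 MEM@12 WB@13
I5 mul r4 <- r5,r2: IF@8 ID@11 stall=0 (-) EX@12 MEM@13 WB@14

Answer: 5 6 7 10 13 14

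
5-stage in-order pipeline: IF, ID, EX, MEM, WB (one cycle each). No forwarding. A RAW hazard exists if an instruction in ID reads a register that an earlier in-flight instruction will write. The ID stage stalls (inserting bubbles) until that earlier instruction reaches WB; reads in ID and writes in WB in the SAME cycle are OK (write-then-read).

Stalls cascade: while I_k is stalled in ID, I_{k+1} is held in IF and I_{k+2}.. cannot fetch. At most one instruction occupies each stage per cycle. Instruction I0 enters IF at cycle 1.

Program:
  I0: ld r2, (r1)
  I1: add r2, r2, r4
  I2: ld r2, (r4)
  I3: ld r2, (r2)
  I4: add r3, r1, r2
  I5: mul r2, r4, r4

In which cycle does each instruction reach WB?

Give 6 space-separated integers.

Answer: 5 8 9 12 15 16

Derivation:
I0 ld r2 <- r1: IF@1 ID@2 stall=0 (-) EX@3 MEM@4 WB@5
I1 add r2 <- r2,r4: IF@2 ID@3 stall=2 (RAW on I0.r2 (WB@5)) EX@6 MEM@7 WB@8
I2 ld r2 <- r4: IF@3 ID@6 stall=0 (-) EX@7 MEM@8 WB@9
I3 ld r2 <- r2: IF@6 ID@7 stall=2 (RAW on I2.r2 (WB@9)) EX@10 MEM@11 WB@12
I4 add r3 <- r1,r2: IF@7 ID@10 stall=2 (RAW on I3.r2 (WB@12)) EX@13 MEM@14 WB@15
I5 mul r2 <- r4,r4: IF@10 ID@13 stall=0 (-) EX@14 MEM@15 WB@16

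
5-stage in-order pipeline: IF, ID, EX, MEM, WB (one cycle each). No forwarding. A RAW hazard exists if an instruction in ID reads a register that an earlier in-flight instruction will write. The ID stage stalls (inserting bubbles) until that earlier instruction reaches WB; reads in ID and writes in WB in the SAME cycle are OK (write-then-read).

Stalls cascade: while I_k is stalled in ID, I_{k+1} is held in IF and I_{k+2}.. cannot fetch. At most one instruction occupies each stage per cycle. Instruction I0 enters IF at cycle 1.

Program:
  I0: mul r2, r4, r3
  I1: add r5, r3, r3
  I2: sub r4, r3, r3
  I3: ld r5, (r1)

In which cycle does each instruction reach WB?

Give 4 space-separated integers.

Answer: 5 6 7 8

Derivation:
I0 mul r2 <- r4,r3: IF@1 ID@2 stall=0 (-) EX@3 MEM@4 WB@5
I1 add r5 <- r3,r3: IF@2 ID@3 stall=0 (-) EX@4 MEM@5 WB@6
I2 sub r4 <- r3,r3: IF@3 ID@4 stall=0 (-) EX@5 MEM@6 WB@7
I3 ld r5 <- r1: IF@4 ID@5 stall=0 (-) EX@6 MEM@7 WB@8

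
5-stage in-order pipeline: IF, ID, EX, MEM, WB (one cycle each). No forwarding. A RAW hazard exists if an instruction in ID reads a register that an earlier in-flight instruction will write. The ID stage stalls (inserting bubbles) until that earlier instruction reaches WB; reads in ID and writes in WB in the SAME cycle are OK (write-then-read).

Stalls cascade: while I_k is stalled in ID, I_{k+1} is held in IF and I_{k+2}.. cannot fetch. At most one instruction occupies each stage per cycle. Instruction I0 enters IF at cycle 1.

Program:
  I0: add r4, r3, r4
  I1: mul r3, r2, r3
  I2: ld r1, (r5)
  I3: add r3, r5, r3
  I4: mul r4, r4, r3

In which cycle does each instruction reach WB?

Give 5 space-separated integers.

Answer: 5 6 7 9 12

Derivation:
I0 add r4 <- r3,r4: IF@1 ID@2 stall=0 (-) EX@3 MEM@4 WB@5
I1 mul r3 <- r2,r3: IF@2 ID@3 stall=0 (-) EX@4 MEM@5 WB@6
I2 ld r1 <- r5: IF@3 ID@4 stall=0 (-) EX@5 MEM@6 WB@7
I3 add r3 <- r5,r3: IF@4 ID@5 stall=1 (RAW on I1.r3 (WB@6)) EX@7 MEM@8 WB@9
I4 mul r4 <- r4,r3: IF@5 ID@7 stall=2 (RAW on I3.r3 (WB@9)) EX@10 MEM@11 WB@12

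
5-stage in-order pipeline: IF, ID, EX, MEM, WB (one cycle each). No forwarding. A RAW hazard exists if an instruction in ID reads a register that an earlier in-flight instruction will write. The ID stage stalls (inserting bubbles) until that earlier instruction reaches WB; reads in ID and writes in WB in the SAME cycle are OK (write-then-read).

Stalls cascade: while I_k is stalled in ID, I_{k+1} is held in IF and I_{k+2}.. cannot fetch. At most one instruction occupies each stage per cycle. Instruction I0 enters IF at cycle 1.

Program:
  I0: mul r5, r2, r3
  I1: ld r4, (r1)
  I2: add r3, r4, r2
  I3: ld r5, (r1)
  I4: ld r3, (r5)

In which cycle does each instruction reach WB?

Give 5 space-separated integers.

Answer: 5 6 9 10 13

Derivation:
I0 mul r5 <- r2,r3: IF@1 ID@2 stall=0 (-) EX@3 MEM@4 WB@5
I1 ld r4 <- r1: IF@2 ID@3 stall=0 (-) EX@4 MEM@5 WB@6
I2 add r3 <- r4,r2: IF@3 ID@4 stall=2 (RAW on I1.r4 (WB@6)) EX@7 MEM@8 WB@9
I3 ld r5 <- r1: IF@4 ID@7 stall=0 (-) EX@8 MEM@9 WB@10
I4 ld r3 <- r5: IF@7 ID@8 stall=2 (RAW on I3.r5 (WB@10)) EX@11 MEM@12 WB@13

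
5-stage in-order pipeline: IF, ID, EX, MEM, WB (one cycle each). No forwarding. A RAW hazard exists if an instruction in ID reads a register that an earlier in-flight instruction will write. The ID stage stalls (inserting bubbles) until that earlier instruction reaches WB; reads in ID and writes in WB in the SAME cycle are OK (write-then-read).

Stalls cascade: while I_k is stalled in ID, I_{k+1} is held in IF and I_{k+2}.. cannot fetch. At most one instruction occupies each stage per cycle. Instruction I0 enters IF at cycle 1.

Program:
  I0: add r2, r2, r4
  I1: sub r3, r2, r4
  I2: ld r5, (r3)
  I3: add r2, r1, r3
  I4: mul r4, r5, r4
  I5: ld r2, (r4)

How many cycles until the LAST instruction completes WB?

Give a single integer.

I0 add r2 <- r2,r4: IF@1 ID@2 stall=0 (-) EX@3 MEM@4 WB@5
I1 sub r3 <- r2,r4: IF@2 ID@3 stall=2 (RAW on I0.r2 (WB@5)) EX@6 MEM@7 WB@8
I2 ld r5 <- r3: IF@3 ID@6 stall=2 (RAW on I1.r3 (WB@8)) EX@9 MEM@10 WB@11
I3 add r2 <- r1,r3: IF@6 ID@9 stall=0 (-) EX@10 MEM@11 WB@12
I4 mul r4 <- r5,r4: IF@9 ID@10 stall=1 (RAW on I2.r5 (WB@11)) EX@12 MEM@13 WB@14
I5 ld r2 <- r4: IF@10 ID@12 stall=2 (RAW on I4.r4 (WB@14)) EX@15 MEM@16 WB@17

Answer: 17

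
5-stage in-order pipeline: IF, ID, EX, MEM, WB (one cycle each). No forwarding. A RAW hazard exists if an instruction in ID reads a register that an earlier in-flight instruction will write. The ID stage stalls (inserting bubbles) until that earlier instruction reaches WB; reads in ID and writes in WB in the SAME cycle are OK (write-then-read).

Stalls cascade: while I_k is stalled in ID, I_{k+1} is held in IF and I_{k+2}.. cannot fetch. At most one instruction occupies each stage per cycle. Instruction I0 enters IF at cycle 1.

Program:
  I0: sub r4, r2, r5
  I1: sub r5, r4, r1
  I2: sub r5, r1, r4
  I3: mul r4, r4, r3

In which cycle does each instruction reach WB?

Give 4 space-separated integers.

I0 sub r4 <- r2,r5: IF@1 ID@2 stall=0 (-) EX@3 MEM@4 WB@5
I1 sub r5 <- r4,r1: IF@2 ID@3 stall=2 (RAW on I0.r4 (WB@5)) EX@6 MEM@7 WB@8
I2 sub r5 <- r1,r4: IF@3 ID@6 stall=0 (-) EX@7 MEM@8 WB@9
I3 mul r4 <- r4,r3: IF@6 ID@7 stall=0 (-) EX@8 MEM@9 WB@10

Answer: 5 8 9 10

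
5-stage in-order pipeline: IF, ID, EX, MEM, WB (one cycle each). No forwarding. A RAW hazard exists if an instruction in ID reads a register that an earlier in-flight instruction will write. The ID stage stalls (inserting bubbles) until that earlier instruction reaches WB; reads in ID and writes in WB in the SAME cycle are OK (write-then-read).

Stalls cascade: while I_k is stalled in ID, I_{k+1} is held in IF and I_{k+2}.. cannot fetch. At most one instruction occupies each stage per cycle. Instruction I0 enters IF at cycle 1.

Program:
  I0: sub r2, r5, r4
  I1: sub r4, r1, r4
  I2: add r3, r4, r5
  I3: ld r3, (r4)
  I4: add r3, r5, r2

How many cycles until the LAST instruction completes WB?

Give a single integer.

I0 sub r2 <- r5,r4: IF@1 ID@2 stall=0 (-) EX@3 MEM@4 WB@5
I1 sub r4 <- r1,r4: IF@2 ID@3 stall=0 (-) EX@4 MEM@5 WB@6
I2 add r3 <- r4,r5: IF@3 ID@4 stall=2 (RAW on I1.r4 (WB@6)) EX@7 MEM@8 WB@9
I3 ld r3 <- r4: IF@4 ID@7 stall=0 (-) EX@8 MEM@9 WB@10
I4 add r3 <- r5,r2: IF@7 ID@8 stall=0 (-) EX@9 MEM@10 WB@11

Answer: 11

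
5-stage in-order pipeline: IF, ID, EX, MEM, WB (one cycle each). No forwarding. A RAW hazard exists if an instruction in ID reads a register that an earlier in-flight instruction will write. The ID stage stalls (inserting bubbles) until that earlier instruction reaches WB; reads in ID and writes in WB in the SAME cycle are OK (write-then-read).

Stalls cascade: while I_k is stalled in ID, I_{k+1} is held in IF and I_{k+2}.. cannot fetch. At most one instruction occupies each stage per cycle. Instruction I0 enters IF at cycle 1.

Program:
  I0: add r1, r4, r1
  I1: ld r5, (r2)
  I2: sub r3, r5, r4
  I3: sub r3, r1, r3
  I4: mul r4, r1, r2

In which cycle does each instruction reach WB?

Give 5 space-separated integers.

I0 add r1 <- r4,r1: IF@1 ID@2 stall=0 (-) EX@3 MEM@4 WB@5
I1 ld r5 <- r2: IF@2 ID@3 stall=0 (-) EX@4 MEM@5 WB@6
I2 sub r3 <- r5,r4: IF@3 ID@4 stall=2 (RAW on I1.r5 (WB@6)) EX@7 MEM@8 WB@9
I3 sub r3 <- r1,r3: IF@4 ID@7 stall=2 (RAW on I2.r3 (WB@9)) EX@10 MEM@11 WB@12
I4 mul r4 <- r1,r2: IF@7 ID@10 stall=0 (-) EX@11 MEM@12 WB@13

Answer: 5 6 9 12 13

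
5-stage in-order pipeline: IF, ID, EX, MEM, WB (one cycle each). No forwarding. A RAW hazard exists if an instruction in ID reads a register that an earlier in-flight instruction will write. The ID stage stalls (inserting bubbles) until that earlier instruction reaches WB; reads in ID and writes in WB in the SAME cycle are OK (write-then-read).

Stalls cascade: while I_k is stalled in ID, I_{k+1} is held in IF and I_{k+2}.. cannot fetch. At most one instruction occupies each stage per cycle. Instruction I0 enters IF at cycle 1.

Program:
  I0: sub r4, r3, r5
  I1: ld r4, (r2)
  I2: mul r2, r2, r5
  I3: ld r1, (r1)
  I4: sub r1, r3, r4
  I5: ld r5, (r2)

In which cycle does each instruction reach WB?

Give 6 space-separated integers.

Answer: 5 6 7 8 9 10

Derivation:
I0 sub r4 <- r3,r5: IF@1 ID@2 stall=0 (-) EX@3 MEM@4 WB@5
I1 ld r4 <- r2: IF@2 ID@3 stall=0 (-) EX@4 MEM@5 WB@6
I2 mul r2 <- r2,r5: IF@3 ID@4 stall=0 (-) EX@5 MEM@6 WB@7
I3 ld r1 <- r1: IF@4 ID@5 stall=0 (-) EX@6 MEM@7 WB@8
I4 sub r1 <- r3,r4: IF@5 ID@6 stall=0 (-) EX@7 MEM@8 WB@9
I5 ld r5 <- r2: IF@6 ID@7 stall=0 (-) EX@8 MEM@9 WB@10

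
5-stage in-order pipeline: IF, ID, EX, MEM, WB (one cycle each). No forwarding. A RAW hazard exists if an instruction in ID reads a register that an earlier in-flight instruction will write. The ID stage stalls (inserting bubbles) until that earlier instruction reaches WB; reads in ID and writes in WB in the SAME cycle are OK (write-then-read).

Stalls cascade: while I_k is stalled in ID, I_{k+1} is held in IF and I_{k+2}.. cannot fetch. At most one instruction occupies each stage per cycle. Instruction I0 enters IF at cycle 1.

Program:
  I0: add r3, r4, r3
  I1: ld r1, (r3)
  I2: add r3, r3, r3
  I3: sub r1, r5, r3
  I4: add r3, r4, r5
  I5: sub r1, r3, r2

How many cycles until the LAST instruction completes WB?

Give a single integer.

Answer: 16

Derivation:
I0 add r3 <- r4,r3: IF@1 ID@2 stall=0 (-) EX@3 MEM@4 WB@5
I1 ld r1 <- r3: IF@2 ID@3 stall=2 (RAW on I0.r3 (WB@5)) EX@6 MEM@7 WB@8
I2 add r3 <- r3,r3: IF@3 ID@6 stall=0 (-) EX@7 MEM@8 WB@9
I3 sub r1 <- r5,r3: IF@6 ID@7 stall=2 (RAW on I2.r3 (WB@9)) EX@10 MEM@11 WB@12
I4 add r3 <- r4,r5: IF@7 ID@10 stall=0 (-) EX@11 MEM@12 WB@13
I5 sub r1 <- r3,r2: IF@10 ID@11 stall=2 (RAW on I4.r3 (WB@13)) EX@14 MEM@15 WB@16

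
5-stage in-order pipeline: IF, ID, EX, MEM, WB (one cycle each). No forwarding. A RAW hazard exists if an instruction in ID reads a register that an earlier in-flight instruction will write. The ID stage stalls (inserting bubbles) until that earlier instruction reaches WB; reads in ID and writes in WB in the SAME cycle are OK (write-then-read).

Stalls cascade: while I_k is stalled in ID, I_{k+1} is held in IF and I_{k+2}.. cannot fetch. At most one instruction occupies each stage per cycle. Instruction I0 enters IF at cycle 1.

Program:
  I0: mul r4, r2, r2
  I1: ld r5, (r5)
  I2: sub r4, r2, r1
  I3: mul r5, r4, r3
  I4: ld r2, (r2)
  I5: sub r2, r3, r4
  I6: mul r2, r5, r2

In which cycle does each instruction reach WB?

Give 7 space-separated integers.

Answer: 5 6 7 10 11 12 15

Derivation:
I0 mul r4 <- r2,r2: IF@1 ID@2 stall=0 (-) EX@3 MEM@4 WB@5
I1 ld r5 <- r5: IF@2 ID@3 stall=0 (-) EX@4 MEM@5 WB@6
I2 sub r4 <- r2,r1: IF@3 ID@4 stall=0 (-) EX@5 MEM@6 WB@7
I3 mul r5 <- r4,r3: IF@4 ID@5 stall=2 (RAW on I2.r4 (WB@7)) EX@8 MEM@9 WB@10
I4 ld r2 <- r2: IF@5 ID@8 stall=0 (-) EX@9 MEM@10 WB@11
I5 sub r2 <- r3,r4: IF@8 ID@9 stall=0 (-) EX@10 MEM@11 WB@12
I6 mul r2 <- r5,r2: IF@9 ID@10 stall=2 (RAW on I5.r2 (WB@12)) EX@13 MEM@14 WB@15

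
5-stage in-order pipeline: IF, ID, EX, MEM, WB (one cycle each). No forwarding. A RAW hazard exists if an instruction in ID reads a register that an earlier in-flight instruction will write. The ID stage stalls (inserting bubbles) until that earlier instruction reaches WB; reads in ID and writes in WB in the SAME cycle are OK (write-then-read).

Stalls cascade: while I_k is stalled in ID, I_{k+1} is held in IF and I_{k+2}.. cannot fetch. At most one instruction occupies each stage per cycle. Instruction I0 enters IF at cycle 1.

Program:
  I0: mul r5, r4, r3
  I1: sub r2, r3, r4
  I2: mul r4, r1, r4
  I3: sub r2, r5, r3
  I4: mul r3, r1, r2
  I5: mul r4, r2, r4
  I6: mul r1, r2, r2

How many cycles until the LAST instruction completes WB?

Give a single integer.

Answer: 13

Derivation:
I0 mul r5 <- r4,r3: IF@1 ID@2 stall=0 (-) EX@3 MEM@4 WB@5
I1 sub r2 <- r3,r4: IF@2 ID@3 stall=0 (-) EX@4 MEM@5 WB@6
I2 mul r4 <- r1,r4: IF@3 ID@4 stall=0 (-) EX@5 MEM@6 WB@7
I3 sub r2 <- r5,r3: IF@4 ID@5 stall=0 (-) EX@6 MEM@7 WB@8
I4 mul r3 <- r1,r2: IF@5 ID@6 stall=2 (RAW on I3.r2 (WB@8)) EX@9 MEM@10 WB@11
I5 mul r4 <- r2,r4: IF@6 ID@9 stall=0 (-) EX@10 MEM@11 WB@12
I6 mul r1 <- r2,r2: IF@9 ID@10 stall=0 (-) EX@11 MEM@12 WB@13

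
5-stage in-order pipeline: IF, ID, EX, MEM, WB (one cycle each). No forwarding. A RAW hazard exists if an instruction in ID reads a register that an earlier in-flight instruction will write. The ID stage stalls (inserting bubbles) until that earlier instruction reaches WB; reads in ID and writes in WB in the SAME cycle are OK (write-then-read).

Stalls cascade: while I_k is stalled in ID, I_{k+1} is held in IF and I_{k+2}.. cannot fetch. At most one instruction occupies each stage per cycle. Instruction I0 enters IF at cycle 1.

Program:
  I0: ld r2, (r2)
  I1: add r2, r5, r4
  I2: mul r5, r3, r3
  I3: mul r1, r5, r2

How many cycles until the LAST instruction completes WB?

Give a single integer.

I0 ld r2 <- r2: IF@1 ID@2 stall=0 (-) EX@3 MEM@4 WB@5
I1 add r2 <- r5,r4: IF@2 ID@3 stall=0 (-) EX@4 MEM@5 WB@6
I2 mul r5 <- r3,r3: IF@3 ID@4 stall=0 (-) EX@5 MEM@6 WB@7
I3 mul r1 <- r5,r2: IF@4 ID@5 stall=2 (RAW on I2.r5 (WB@7)) EX@8 MEM@9 WB@10

Answer: 10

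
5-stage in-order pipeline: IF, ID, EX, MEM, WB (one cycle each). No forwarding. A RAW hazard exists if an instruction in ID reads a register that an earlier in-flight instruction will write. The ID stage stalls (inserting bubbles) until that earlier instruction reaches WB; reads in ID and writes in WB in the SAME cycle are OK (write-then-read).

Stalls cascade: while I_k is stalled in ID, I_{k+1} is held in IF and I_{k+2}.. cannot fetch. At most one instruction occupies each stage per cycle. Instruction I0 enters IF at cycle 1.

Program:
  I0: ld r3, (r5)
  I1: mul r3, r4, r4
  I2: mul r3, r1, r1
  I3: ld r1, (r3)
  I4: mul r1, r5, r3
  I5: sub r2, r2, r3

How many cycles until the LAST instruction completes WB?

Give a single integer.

I0 ld r3 <- r5: IF@1 ID@2 stall=0 (-) EX@3 MEM@4 WB@5
I1 mul r3 <- r4,r4: IF@2 ID@3 stall=0 (-) EX@4 MEM@5 WB@6
I2 mul r3 <- r1,r1: IF@3 ID@4 stall=0 (-) EX@5 MEM@6 WB@7
I3 ld r1 <- r3: IF@4 ID@5 stall=2 (RAW on I2.r3 (WB@7)) EX@8 MEM@9 WB@10
I4 mul r1 <- r5,r3: IF@5 ID@8 stall=0 (-) EX@9 MEM@10 WB@11
I5 sub r2 <- r2,r3: IF@8 ID@9 stall=0 (-) EX@10 MEM@11 WB@12

Answer: 12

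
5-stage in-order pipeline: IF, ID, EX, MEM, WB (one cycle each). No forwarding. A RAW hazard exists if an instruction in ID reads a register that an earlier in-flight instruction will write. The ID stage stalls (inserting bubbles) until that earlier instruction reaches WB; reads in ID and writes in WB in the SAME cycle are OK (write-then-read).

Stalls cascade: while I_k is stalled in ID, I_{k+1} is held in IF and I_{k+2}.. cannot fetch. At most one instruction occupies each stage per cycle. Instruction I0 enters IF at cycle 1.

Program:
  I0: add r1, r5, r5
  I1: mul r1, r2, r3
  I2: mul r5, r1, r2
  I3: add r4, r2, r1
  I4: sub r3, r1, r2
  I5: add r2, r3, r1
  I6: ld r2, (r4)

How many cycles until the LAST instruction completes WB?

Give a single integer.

Answer: 15

Derivation:
I0 add r1 <- r5,r5: IF@1 ID@2 stall=0 (-) EX@3 MEM@4 WB@5
I1 mul r1 <- r2,r3: IF@2 ID@3 stall=0 (-) EX@4 MEM@5 WB@6
I2 mul r5 <- r1,r2: IF@3 ID@4 stall=2 (RAW on I1.r1 (WB@6)) EX@7 MEM@8 WB@9
I3 add r4 <- r2,r1: IF@4 ID@7 stall=0 (-) EX@8 MEM@9 WB@10
I4 sub r3 <- r1,r2: IF@7 ID@8 stall=0 (-) EX@9 MEM@10 WB@11
I5 add r2 <- r3,r1: IF@8 ID@9 stall=2 (RAW on I4.r3 (WB@11)) EX@12 MEM@13 WB@14
I6 ld r2 <- r4: IF@9 ID@12 stall=0 (-) EX@13 MEM@14 WB@15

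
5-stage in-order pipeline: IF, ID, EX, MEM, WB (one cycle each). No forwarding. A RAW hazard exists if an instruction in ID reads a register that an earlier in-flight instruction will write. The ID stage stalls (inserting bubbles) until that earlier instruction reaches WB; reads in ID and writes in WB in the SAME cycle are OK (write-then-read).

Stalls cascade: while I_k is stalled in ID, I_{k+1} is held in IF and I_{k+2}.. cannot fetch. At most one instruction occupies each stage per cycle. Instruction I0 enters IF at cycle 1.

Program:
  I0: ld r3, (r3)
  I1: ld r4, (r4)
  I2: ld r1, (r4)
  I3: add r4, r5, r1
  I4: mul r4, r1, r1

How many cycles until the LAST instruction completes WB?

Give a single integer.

I0 ld r3 <- r3: IF@1 ID@2 stall=0 (-) EX@3 MEM@4 WB@5
I1 ld r4 <- r4: IF@2 ID@3 stall=0 (-) EX@4 MEM@5 WB@6
I2 ld r1 <- r4: IF@3 ID@4 stall=2 (RAW on I1.r4 (WB@6)) EX@7 MEM@8 WB@9
I3 add r4 <- r5,r1: IF@4 ID@7 stall=2 (RAW on I2.r1 (WB@9)) EX@10 MEM@11 WB@12
I4 mul r4 <- r1,r1: IF@7 ID@10 stall=0 (-) EX@11 MEM@12 WB@13

Answer: 13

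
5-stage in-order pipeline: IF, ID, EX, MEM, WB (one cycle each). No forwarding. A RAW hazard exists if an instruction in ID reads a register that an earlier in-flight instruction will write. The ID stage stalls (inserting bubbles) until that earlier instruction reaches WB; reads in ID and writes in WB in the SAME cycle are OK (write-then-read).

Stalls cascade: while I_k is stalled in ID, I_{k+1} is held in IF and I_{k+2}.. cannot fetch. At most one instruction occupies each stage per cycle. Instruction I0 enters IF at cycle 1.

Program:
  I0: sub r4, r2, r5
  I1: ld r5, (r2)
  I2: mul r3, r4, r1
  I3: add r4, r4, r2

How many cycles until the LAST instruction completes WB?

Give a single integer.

Answer: 9

Derivation:
I0 sub r4 <- r2,r5: IF@1 ID@2 stall=0 (-) EX@3 MEM@4 WB@5
I1 ld r5 <- r2: IF@2 ID@3 stall=0 (-) EX@4 MEM@5 WB@6
I2 mul r3 <- r4,r1: IF@3 ID@4 stall=1 (RAW on I0.r4 (WB@5)) EX@6 MEM@7 WB@8
I3 add r4 <- r4,r2: IF@4 ID@6 stall=0 (-) EX@7 MEM@8 WB@9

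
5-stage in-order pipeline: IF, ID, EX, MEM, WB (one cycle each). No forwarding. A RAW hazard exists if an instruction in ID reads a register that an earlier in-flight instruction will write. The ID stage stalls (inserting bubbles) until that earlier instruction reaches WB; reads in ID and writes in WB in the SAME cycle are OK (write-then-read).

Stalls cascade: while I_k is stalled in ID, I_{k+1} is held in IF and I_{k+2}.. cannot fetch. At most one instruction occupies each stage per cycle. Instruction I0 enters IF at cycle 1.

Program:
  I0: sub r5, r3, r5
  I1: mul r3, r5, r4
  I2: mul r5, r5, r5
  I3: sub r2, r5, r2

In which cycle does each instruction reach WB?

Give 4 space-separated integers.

Answer: 5 8 9 12

Derivation:
I0 sub r5 <- r3,r5: IF@1 ID@2 stall=0 (-) EX@3 MEM@4 WB@5
I1 mul r3 <- r5,r4: IF@2 ID@3 stall=2 (RAW on I0.r5 (WB@5)) EX@6 MEM@7 WB@8
I2 mul r5 <- r5,r5: IF@3 ID@6 stall=0 (-) EX@7 MEM@8 WB@9
I3 sub r2 <- r5,r2: IF@6 ID@7 stall=2 (RAW on I2.r5 (WB@9)) EX@10 MEM@11 WB@12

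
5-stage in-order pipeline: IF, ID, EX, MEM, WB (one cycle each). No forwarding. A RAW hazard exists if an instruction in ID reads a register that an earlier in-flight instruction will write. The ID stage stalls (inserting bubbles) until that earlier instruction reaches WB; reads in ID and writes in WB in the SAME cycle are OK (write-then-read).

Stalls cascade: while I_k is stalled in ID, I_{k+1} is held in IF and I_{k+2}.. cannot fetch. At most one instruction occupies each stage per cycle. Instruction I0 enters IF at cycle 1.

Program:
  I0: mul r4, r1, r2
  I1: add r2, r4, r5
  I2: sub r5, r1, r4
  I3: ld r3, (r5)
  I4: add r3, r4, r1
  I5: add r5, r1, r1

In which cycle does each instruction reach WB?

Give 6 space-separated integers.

Answer: 5 8 9 12 13 14

Derivation:
I0 mul r4 <- r1,r2: IF@1 ID@2 stall=0 (-) EX@3 MEM@4 WB@5
I1 add r2 <- r4,r5: IF@2 ID@3 stall=2 (RAW on I0.r4 (WB@5)) EX@6 MEM@7 WB@8
I2 sub r5 <- r1,r4: IF@3 ID@6 stall=0 (-) EX@7 MEM@8 WB@9
I3 ld r3 <- r5: IF@6 ID@7 stall=2 (RAW on I2.r5 (WB@9)) EX@10 MEM@11 WB@12
I4 add r3 <- r4,r1: IF@7 ID@10 stall=0 (-) EX@11 MEM@12 WB@13
I5 add r5 <- r1,r1: IF@10 ID@11 stall=0 (-) EX@12 MEM@13 WB@14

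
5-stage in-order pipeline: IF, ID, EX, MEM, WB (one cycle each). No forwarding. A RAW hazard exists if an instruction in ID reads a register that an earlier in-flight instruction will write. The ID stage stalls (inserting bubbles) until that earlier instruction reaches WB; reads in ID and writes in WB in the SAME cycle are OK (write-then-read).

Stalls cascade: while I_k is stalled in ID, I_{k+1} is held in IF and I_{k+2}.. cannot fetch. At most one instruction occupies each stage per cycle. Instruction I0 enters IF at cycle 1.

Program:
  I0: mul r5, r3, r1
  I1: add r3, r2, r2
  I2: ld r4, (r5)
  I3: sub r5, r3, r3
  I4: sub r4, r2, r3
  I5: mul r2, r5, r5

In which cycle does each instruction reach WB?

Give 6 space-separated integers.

I0 mul r5 <- r3,r1: IF@1 ID@2 stall=0 (-) EX@3 MEM@4 WB@5
I1 add r3 <- r2,r2: IF@2 ID@3 stall=0 (-) EX@4 MEM@5 WB@6
I2 ld r4 <- r5: IF@3 ID@4 stall=1 (RAW on I0.r5 (WB@5)) EX@6 MEM@7 WB@8
I3 sub r5 <- r3,r3: IF@4 ID@6 stall=0 (-) EX@7 MEM@8 WB@9
I4 sub r4 <- r2,r3: IF@6 ID@7 stall=0 (-) EX@8 MEM@9 WB@10
I5 mul r2 <- r5,r5: IF@7 ID@8 stall=1 (RAW on I3.r5 (WB@9)) EX@10 MEM@11 WB@12

Answer: 5 6 8 9 10 12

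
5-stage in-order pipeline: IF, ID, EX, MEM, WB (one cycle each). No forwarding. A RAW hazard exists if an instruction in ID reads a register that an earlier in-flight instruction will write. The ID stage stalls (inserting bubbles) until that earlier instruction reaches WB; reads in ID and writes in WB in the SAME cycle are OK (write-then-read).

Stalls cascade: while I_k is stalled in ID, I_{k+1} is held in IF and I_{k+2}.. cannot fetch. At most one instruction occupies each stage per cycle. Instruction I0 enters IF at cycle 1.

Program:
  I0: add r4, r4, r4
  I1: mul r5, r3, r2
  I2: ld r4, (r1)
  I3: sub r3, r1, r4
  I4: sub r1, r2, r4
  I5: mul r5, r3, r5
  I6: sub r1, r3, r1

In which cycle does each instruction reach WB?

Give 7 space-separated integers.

I0 add r4 <- r4,r4: IF@1 ID@2 stall=0 (-) EX@3 MEM@4 WB@5
I1 mul r5 <- r3,r2: IF@2 ID@3 stall=0 (-) EX@4 MEM@5 WB@6
I2 ld r4 <- r1: IF@3 ID@4 stall=0 (-) EX@5 MEM@6 WB@7
I3 sub r3 <- r1,r4: IF@4 ID@5 stall=2 (RAW on I2.r4 (WB@7)) EX@8 MEM@9 WB@10
I4 sub r1 <- r2,r4: IF@5 ID@8 stall=0 (-) EX@9 MEM@10 WB@11
I5 mul r5 <- r3,r5: IF@8 ID@9 stall=1 (RAW on I3.r3 (WB@10)) EX@11 MEM@12 WB@13
I6 sub r1 <- r3,r1: IF@9 ID@11 stall=0 (-) EX@12 MEM@13 WB@14

Answer: 5 6 7 10 11 13 14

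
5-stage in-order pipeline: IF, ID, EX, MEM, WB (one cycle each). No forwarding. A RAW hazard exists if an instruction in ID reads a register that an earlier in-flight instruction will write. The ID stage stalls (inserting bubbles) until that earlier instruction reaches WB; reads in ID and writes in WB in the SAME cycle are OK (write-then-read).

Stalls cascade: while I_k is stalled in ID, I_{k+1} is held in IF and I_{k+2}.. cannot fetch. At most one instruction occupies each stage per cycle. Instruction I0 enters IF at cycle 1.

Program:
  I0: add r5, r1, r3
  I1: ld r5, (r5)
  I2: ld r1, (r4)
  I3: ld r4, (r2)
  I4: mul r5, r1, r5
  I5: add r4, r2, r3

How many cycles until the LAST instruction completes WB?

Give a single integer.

I0 add r5 <- r1,r3: IF@1 ID@2 stall=0 (-) EX@3 MEM@4 WB@5
I1 ld r5 <- r5: IF@2 ID@3 stall=2 (RAW on I0.r5 (WB@5)) EX@6 MEM@7 WB@8
I2 ld r1 <- r4: IF@3 ID@6 stall=0 (-) EX@7 MEM@8 WB@9
I3 ld r4 <- r2: IF@6 ID@7 stall=0 (-) EX@8 MEM@9 WB@10
I4 mul r5 <- r1,r5: IF@7 ID@8 stall=1 (RAW on I2.r1 (WB@9)) EX@10 MEM@11 WB@12
I5 add r4 <- r2,r3: IF@8 ID@10 stall=0 (-) EX@11 MEM@12 WB@13

Answer: 13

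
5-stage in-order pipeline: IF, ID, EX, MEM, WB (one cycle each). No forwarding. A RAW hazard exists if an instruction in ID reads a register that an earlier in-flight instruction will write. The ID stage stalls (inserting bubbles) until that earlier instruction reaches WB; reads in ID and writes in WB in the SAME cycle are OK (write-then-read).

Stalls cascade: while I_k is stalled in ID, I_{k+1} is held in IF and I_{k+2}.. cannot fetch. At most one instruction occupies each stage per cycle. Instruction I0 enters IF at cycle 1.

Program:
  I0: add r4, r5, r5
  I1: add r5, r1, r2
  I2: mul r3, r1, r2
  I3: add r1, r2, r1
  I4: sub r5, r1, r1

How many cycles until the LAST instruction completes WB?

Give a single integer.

Answer: 11

Derivation:
I0 add r4 <- r5,r5: IF@1 ID@2 stall=0 (-) EX@3 MEM@4 WB@5
I1 add r5 <- r1,r2: IF@2 ID@3 stall=0 (-) EX@4 MEM@5 WB@6
I2 mul r3 <- r1,r2: IF@3 ID@4 stall=0 (-) EX@5 MEM@6 WB@7
I3 add r1 <- r2,r1: IF@4 ID@5 stall=0 (-) EX@6 MEM@7 WB@8
I4 sub r5 <- r1,r1: IF@5 ID@6 stall=2 (RAW on I3.r1 (WB@8)) EX@9 MEM@10 WB@11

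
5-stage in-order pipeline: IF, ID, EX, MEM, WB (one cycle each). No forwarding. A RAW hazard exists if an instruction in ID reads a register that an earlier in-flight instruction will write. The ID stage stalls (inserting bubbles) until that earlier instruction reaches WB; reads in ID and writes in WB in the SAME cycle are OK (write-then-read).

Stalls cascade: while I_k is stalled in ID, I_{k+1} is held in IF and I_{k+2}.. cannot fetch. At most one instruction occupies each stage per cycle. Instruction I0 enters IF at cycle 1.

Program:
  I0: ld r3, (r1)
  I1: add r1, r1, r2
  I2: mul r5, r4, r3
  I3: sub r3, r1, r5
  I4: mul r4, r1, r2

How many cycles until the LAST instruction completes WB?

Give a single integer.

Answer: 12

Derivation:
I0 ld r3 <- r1: IF@1 ID@2 stall=0 (-) EX@3 MEM@4 WB@5
I1 add r1 <- r1,r2: IF@2 ID@3 stall=0 (-) EX@4 MEM@5 WB@6
I2 mul r5 <- r4,r3: IF@3 ID@4 stall=1 (RAW on I0.r3 (WB@5)) EX@6 MEM@7 WB@8
I3 sub r3 <- r1,r5: IF@4 ID@6 stall=2 (RAW on I2.r5 (WB@8)) EX@9 MEM@10 WB@11
I4 mul r4 <- r1,r2: IF@6 ID@9 stall=0 (-) EX@10 MEM@11 WB@12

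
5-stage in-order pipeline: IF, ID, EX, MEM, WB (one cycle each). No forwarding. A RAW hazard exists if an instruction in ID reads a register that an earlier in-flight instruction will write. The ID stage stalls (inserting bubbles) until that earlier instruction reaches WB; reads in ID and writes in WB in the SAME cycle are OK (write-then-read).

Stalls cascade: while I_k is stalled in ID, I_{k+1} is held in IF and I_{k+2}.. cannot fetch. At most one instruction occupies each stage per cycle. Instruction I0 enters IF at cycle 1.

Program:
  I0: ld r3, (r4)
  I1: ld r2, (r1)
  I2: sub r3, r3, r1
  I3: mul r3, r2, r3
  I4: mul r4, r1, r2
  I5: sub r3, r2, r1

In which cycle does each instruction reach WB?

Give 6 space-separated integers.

I0 ld r3 <- r4: IF@1 ID@2 stall=0 (-) EX@3 MEM@4 WB@5
I1 ld r2 <- r1: IF@2 ID@3 stall=0 (-) EX@4 MEM@5 WB@6
I2 sub r3 <- r3,r1: IF@3 ID@4 stall=1 (RAW on I0.r3 (WB@5)) EX@6 MEM@7 WB@8
I3 mul r3 <- r2,r3: IF@4 ID@6 stall=2 (RAW on I2.r3 (WB@8)) EX@9 MEM@10 WB@11
I4 mul r4 <- r1,r2: IF@6 ID@9 stall=0 (-) EX@10 MEM@11 WB@12
I5 sub r3 <- r2,r1: IF@9 ID@10 stall=0 (-) EX@11 MEM@12 WB@13

Answer: 5 6 8 11 12 13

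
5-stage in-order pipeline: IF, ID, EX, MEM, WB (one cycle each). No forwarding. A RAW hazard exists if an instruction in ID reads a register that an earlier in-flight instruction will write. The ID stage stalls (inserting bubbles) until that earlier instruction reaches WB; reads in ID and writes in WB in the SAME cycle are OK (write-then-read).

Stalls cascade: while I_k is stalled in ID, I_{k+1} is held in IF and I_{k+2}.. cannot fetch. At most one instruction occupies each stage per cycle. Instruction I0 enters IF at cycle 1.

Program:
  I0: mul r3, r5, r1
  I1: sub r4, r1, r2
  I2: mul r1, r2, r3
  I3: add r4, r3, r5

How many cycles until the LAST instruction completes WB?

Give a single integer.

Answer: 9

Derivation:
I0 mul r3 <- r5,r1: IF@1 ID@2 stall=0 (-) EX@3 MEM@4 WB@5
I1 sub r4 <- r1,r2: IF@2 ID@3 stall=0 (-) EX@4 MEM@5 WB@6
I2 mul r1 <- r2,r3: IF@3 ID@4 stall=1 (RAW on I0.r3 (WB@5)) EX@6 MEM@7 WB@8
I3 add r4 <- r3,r5: IF@4 ID@6 stall=0 (-) EX@7 MEM@8 WB@9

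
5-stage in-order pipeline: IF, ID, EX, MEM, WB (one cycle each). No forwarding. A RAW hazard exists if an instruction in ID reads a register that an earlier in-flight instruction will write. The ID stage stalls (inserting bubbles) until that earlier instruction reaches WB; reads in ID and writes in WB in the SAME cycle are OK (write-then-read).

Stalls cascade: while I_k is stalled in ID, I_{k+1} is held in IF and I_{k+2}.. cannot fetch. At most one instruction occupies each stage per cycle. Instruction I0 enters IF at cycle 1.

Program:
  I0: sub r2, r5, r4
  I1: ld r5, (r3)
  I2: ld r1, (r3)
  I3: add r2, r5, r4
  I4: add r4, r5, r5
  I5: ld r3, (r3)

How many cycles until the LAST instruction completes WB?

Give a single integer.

Answer: 11

Derivation:
I0 sub r2 <- r5,r4: IF@1 ID@2 stall=0 (-) EX@3 MEM@4 WB@5
I1 ld r5 <- r3: IF@2 ID@3 stall=0 (-) EX@4 MEM@5 WB@6
I2 ld r1 <- r3: IF@3 ID@4 stall=0 (-) EX@5 MEM@6 WB@7
I3 add r2 <- r5,r4: IF@4 ID@5 stall=1 (RAW on I1.r5 (WB@6)) EX@7 MEM@8 WB@9
I4 add r4 <- r5,r5: IF@5 ID@7 stall=0 (-) EX@8 MEM@9 WB@10
I5 ld r3 <- r3: IF@7 ID@8 stall=0 (-) EX@9 MEM@10 WB@11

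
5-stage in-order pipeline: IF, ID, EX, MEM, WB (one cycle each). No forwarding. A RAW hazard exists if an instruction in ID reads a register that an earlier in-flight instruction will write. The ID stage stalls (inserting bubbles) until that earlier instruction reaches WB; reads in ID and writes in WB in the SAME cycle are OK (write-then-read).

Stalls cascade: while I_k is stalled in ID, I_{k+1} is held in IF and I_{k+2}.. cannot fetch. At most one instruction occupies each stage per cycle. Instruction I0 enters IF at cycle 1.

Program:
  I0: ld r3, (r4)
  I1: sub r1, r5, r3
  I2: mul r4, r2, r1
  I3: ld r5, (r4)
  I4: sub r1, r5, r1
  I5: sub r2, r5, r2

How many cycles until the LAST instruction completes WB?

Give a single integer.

Answer: 18

Derivation:
I0 ld r3 <- r4: IF@1 ID@2 stall=0 (-) EX@3 MEM@4 WB@5
I1 sub r1 <- r5,r3: IF@2 ID@3 stall=2 (RAW on I0.r3 (WB@5)) EX@6 MEM@7 WB@8
I2 mul r4 <- r2,r1: IF@3 ID@6 stall=2 (RAW on I1.r1 (WB@8)) EX@9 MEM@10 WB@11
I3 ld r5 <- r4: IF@6 ID@9 stall=2 (RAW on I2.r4 (WB@11)) EX@12 MEM@13 WB@14
I4 sub r1 <- r5,r1: IF@9 ID@12 stall=2 (RAW on I3.r5 (WB@14)) EX@15 MEM@16 WB@17
I5 sub r2 <- r5,r2: IF@12 ID@15 stall=0 (-) EX@16 MEM@17 WB@18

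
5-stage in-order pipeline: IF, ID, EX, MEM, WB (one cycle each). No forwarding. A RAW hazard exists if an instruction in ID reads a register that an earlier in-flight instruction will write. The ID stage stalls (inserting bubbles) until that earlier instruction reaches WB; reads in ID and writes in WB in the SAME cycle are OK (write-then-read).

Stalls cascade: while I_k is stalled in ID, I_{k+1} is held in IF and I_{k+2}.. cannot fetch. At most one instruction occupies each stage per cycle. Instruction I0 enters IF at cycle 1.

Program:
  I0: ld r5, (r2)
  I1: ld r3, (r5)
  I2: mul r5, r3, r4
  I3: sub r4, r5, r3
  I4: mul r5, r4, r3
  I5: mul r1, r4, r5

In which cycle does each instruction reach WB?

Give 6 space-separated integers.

I0 ld r5 <- r2: IF@1 ID@2 stall=0 (-) EX@3 MEM@4 WB@5
I1 ld r3 <- r5: IF@2 ID@3 stall=2 (RAW on I0.r5 (WB@5)) EX@6 MEM@7 WB@8
I2 mul r5 <- r3,r4: IF@3 ID@6 stall=2 (RAW on I1.r3 (WB@8)) EX@9 MEM@10 WB@11
I3 sub r4 <- r5,r3: IF@6 ID@9 stall=2 (RAW on I2.r5 (WB@11)) EX@12 MEM@13 WB@14
I4 mul r5 <- r4,r3: IF@9 ID@12 stall=2 (RAW on I3.r4 (WB@14)) EX@15 MEM@16 WB@17
I5 mul r1 <- r4,r5: IF@12 ID@15 stall=2 (RAW on I4.r5 (WB@17)) EX@18 MEM@19 WB@20

Answer: 5 8 11 14 17 20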